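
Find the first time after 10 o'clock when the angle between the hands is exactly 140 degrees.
At t minutes past 10:00, the hour hand is at 30 x 10 + 0.5t degrees and the minute hand is at 6t degrees.
The smaller angle between them is 140 degrees when |30H - 5.5t| = 140 or |30H - 5.5t| = 220.
With H = 10, solve 30 x 10 - 5.5t = +/- target for each target:
  t = (30 x 10 - 140) / 5.5 = 29.09
  t = (30 x 10 + 140) / 5.5 = 80 (outside (0, 60))
  t = (30 x 10 - 220) / 5.5 = 14.55
  t = (30 x 10 + 220) / 5.5 = 94.55 (outside (0, 60))
Valid solutions in (0, 60): {14.55, 29.09} minutes.
The first occurrence is t = 14.55 minutes.
The hands form a 140-degree angle at 14.55 minutes past 10:00.

Final answer: 14.55 minutes past 10:00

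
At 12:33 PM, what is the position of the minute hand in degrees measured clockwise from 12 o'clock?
The minute hand moves 6 degrees per minute.
At 12:33: 33 x 6 = 198 degrees

Final answer: 198 degrees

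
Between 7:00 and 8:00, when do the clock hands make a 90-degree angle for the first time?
At t minutes past 7:00, the hour hand is at 30 x 7 + 0.5t degrees and the minute hand is at 6t degrees.
The smaller angle between them is 90 degrees when |30H - 5.5t| = 90 or |30H - 5.5t| = 270.
With H = 7, solve 30 x 7 - 5.5t = +/- target for each target:
  t = (30 x 7 - 90) / 5.5 = 21.82
  t = (30 x 7 + 90) / 5.5 = 54.55
  t = (30 x 7 - 270) / 5.5 = -10.91 (outside (0, 60))
  t = (30 x 7 + 270) / 5.5 = 87.27 (outside (0, 60))
Valid solutions in (0, 60): {21.82, 54.55} minutes.
The first occurrence is t = 21.82 minutes.
The hands form a 90-degree angle at 21.82 minutes past 7:00.

Final answer: 21.82 minutes past 7:00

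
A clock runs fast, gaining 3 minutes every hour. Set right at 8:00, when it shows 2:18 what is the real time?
For every 60 true minutes, the faulty clock advances 63 minutes, so 1 faulty-clock minute corresponds to 60/63 true minutes.
From 8:00 to 2:18 on the faulty dial is 378 minutes.
True elapsed: 378 x 60/63 = 360 minutes = 6 hours.
True time: 8:00 + 6 hours = 2:00.

Final answer: 2:00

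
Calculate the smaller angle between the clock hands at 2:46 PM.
Hour hand position: 2 x 30 + 46 x 0.5 = 83 degrees
Minute hand position: 46 x 6 = 276 degrees
Difference: |83 - 276| = 193 degrees
Since 193 > 180, the smaller angle is 360 - 193 = 167 degrees

Final answer: 167 degrees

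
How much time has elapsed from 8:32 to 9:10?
From 8:32 to 9:10:
(9 x 60 + 10) - (8 x 60 + 32) = 550 - 512 = 38 minutes
= 38 minutes

Final answer: 38 minutes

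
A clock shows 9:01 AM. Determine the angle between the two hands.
Hour hand position: 9 x 30 + 1 x 0.5 = 270.5 degrees
Minute hand position: 1 x 6 = 6 degrees
Difference: |270.5 - 6| = 264.5 degrees
Since 264.5 > 180, the smaller angle is 360 - 264.5 = 95.5 degrees

Final answer: 95.5 degrees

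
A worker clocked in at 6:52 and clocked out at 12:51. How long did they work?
From 6:52 to 12:51:
(12 x 60 + 51) - (6 x 60 + 52) = 771 - 412 = 359 minutes
= 5 hours and 59 minutes

Final answer: 5 hours and 59 minutes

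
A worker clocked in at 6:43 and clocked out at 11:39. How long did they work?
From 6:43 to 11:39:
(11 x 60 + 39) - (6 x 60 + 43) = 699 - 403 = 296 minutes
= 4 hours and 56 minutes

Final answer: 4 hours and 56 minutes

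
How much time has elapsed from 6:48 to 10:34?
From 6:48 to 10:34:
(10 x 60 + 34) - (6 x 60 + 48) = 634 - 408 = 226 minutes
= 3 hours and 46 minutes

Final answer: 3 hours and 46 minutes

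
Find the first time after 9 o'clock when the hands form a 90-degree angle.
At t minutes past 9:00, the hour hand is at 30 x 9 + 0.5t degrees and the minute hand is at 6t degrees.
The smaller angle between them is 90 degrees when |30H - 5.5t| = 90 or |30H - 5.5t| = 270.
With H = 9, solve 30 x 9 - 5.5t = +/- target for each target:
  t = (30 x 9 - 90) / 5.5 = 32.73
  t = (30 x 9 + 90) / 5.5 = 65.45 (outside (0, 60))
  t = (30 x 9 - 270) / 5.5 = 0 (outside (0, 60))
  t = (30 x 9 + 270) / 5.5 = 98.18 (outside (0, 60))
Valid solutions in (0, 60): {32.73} minutes.
First occurrence: t = 32.73 minutes.
The hands are at right angles at 32.73 minutes past 9:00.

Final answer: 32.73 minutes past 9:00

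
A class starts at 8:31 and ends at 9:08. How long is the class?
From 8:31 to 9:08:
(9 x 60 + 8) - (8 x 60 + 31) = 548 - 511 = 37 minutes
= 37 minutes

Final answer: 37 minutes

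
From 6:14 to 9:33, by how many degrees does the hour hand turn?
The hour hand moves 0.5 degrees per minute.
Time elapsed: 9:33 - 6:14 = 199 minutes
Angular displacement: 199 x 0.5 = 99.5 degrees

Final answer: 99.5 degrees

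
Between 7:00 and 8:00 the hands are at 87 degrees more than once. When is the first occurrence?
At t minutes past 7:00, the hour hand is at 30 x 7 + 0.5t degrees and the minute hand is at 6t degrees.
The smaller angle between them is 87 degrees when |30H - 5.5t| = 87 or |30H - 5.5t| = 273.
With H = 7, solve 30 x 7 - 5.5t = +/- target for each target:
  t = (30 x 7 - 87) / 5.5 = 22.36
  t = (30 x 7 + 87) / 5.5 = 54
  t = (30 x 7 - 273) / 5.5 = -11.45 (outside (0, 60))
  t = (30 x 7 + 273) / 5.5 = 87.82 (outside (0, 60))
Valid solutions in (0, 60): {22.36, 54} minutes.
The first occurrence is t = 22.36 minutes.
The hands form a 87-degree angle at 22.36 minutes past 7:00.

Final answer: 22.36 minutes past 7:00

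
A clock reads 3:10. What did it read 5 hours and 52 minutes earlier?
Starting time: 3:10 = 190 total minutes past 12:00
Subtracting: 5 hours and 52 minutes = 352 minutes
190 - 352 = -162 (negative, add 12 hours = 720) = 558 minutes
= 9 hours and 18 minutes past 12:00 = 9:18

Final answer: 9:18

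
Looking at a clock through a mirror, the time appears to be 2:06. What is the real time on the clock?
Reflection across the vertical (12-6) axis maps a hand at angle A degrees to (360 - A) degrees, which sends a reading of T minutes past 12:00 to (720 - T) minutes past 12:00.
Mirror reads 2:06 = 126 minutes past 12:00.
Actual time: (720 - 126) mod 720 = 594 minutes = 9:54.

Final answer: 9:54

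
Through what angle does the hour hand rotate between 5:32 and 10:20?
The hour hand moves 0.5 degrees per minute.
Time elapsed: 10:20 - 5:32 = 288 minutes
Angular displacement: 288 x 0.5 = 144 degrees

Final answer: 144 degrees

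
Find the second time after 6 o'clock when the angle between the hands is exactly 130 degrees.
At t minutes past 6:00, the hour hand is at 30 x 6 + 0.5t degrees and the minute hand is at 6t degrees.
The smaller angle between them is 130 degrees when |30H - 5.5t| = 130 or |30H - 5.5t| = 230.
With H = 6, solve 30 x 6 - 5.5t = +/- target for each target:
  t = (30 x 6 - 130) / 5.5 = 9.09
  t = (30 x 6 + 130) / 5.5 = 56.36
  t = (30 x 6 - 230) / 5.5 = -9.09 (outside (0, 60))
  t = (30 x 6 + 230) / 5.5 = 74.55 (outside (0, 60))
Valid solutions in (0, 60): {9.09, 56.36} minutes.
The second occurrence is t = 56.36 minutes.
The hands form a 130-degree angle at 56.36 minutes past 6:00.

Final answer: 56.36 minutes past 6:00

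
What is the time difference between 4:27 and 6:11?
From 4:27 to 6:11:
(6 x 60 + 11) - (4 x 60 + 27) = 371 - 267 = 104 minutes
= 1 hour and 44 minutes

Final answer: 1 hour and 44 minutes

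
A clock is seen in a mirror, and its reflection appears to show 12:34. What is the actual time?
Reflection across the vertical (12-6) axis maps a hand at angle A degrees to (360 - A) degrees, which sends a reading of T minutes past 12:00 to (720 - T) minutes past 12:00.
Mirror reads 12:34 = 34 minutes past 12:00.
Actual time: (720 - 34) mod 720 = 686 minutes = 11:26.

Final answer: 11:26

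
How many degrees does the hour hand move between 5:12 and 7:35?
The hour hand moves 0.5 degrees per minute.
Time elapsed: 7:35 - 5:12 = 143 minutes
Angular displacement: 143 x 0.5 = 71.5 degrees

Final answer: 71.5 degrees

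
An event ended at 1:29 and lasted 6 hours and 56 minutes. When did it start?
Starting time: 1:29 = 89 total minutes past 12:00
Subtracting: 6 hours and 56 minutes = 416 minutes
89 - 416 = -327 (negative, add 12 hours = 720) = 393 minutes
= 6 hours and 33 minutes past 12:00 = 6:33

Final answer: 6:33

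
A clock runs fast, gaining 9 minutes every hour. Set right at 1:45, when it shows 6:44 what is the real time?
For every 60 true minutes, the faulty clock advances 69 minutes, so 1 faulty-clock minute corresponds to 60/69 true minutes.
From 1:45 to 6:44 on the faulty dial is 299 minutes.
True elapsed: 299 x 60/69 = 260 minutes = 4 hours and 20 minutes.
True time: 1:45 + 4 hours and 20 minutes = 6:05.

Final answer: 6:05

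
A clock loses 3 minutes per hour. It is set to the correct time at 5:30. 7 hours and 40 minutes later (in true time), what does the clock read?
For every 60 true minutes, the faulty clock advances 60 - 3 = 57 minutes.
True elapsed: 7 hours and 40 minutes = 460 minutes.
Faulty clock advances: 460 x 57/60 = 437 minutes (drift: 23 minutes behind).
Shown time: 5:30 + 437 minutes = 12:47.

Final answer: 12:47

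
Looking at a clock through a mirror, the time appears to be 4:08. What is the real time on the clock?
Reflection across the vertical (12-6) axis maps a hand at angle A degrees to (360 - A) degrees, which sends a reading of T minutes past 12:00 to (720 - T) minutes past 12:00.
Mirror reads 4:08 = 248 minutes past 12:00.
Actual time: (720 - 248) mod 720 = 472 minutes = 7:52.

Final answer: 7:52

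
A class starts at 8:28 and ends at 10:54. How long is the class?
From 8:28 to 10:54:
(10 x 60 + 54) - (8 x 60 + 28) = 654 - 508 = 146 minutes
= 2 hours and 26 minutes

Final answer: 2 hours and 26 minutes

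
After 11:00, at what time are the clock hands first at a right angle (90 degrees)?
At t minutes past 11:00, the hour hand is at 30 x 11 + 0.5t degrees and the minute hand is at 6t degrees.
The smaller angle between them is 90 degrees when |30H - 5.5t| = 90 or |30H - 5.5t| = 270.
With H = 11, solve 30 x 11 - 5.5t = +/- target for each target:
  t = (30 x 11 - 90) / 5.5 = 43.64
  t = (30 x 11 + 90) / 5.5 = 76.36 (outside (0, 60))
  t = (30 x 11 - 270) / 5.5 = 10.91
  t = (30 x 11 + 270) / 5.5 = 109.09 (outside (0, 60))
Valid solutions in (0, 60): {10.91, 43.64} minutes.
First occurrence: t = 10.91 minutes.
The hands are at right angles at 10.91 minutes past 11:00.

Final answer: 10.91 minutes past 11:00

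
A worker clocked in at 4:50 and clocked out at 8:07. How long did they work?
From 4:50 to 8:07:
(8 x 60 + 7) - (4 x 60 + 50) = 487 - 290 = 197 minutes
= 3 hours and 17 minutes

Final answer: 3 hours and 17 minutes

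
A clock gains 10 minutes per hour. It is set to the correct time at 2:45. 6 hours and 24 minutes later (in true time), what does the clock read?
For every 60 true minutes, the faulty clock advances 60 + 10 = 70 minutes.
True elapsed: 6 hours and 24 minutes = 384 minutes.
Faulty clock advances: 384 x 70/60 = 448 minutes (drift: 64 minutes ahead).
Shown time: 2:45 + 448 minutes = 10:13.

Final answer: 10:13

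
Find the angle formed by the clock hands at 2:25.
Hour hand position: 2 x 30 + 25 x 0.5 = 72.5 degrees
Minute hand position: 25 x 6 = 150 degrees
Difference: |72.5 - 150| = 77.5 degrees
The angle between the hands is 77.5 degrees

Final answer: 77.5 degrees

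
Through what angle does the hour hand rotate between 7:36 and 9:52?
The hour hand moves 0.5 degrees per minute.
Time elapsed: 9:52 - 7:36 = 136 minutes
Angular displacement: 136 x 0.5 = 68 degrees

Final answer: 68 degrees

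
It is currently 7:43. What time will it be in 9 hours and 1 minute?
Starting time: 7:43
Adding 1 minute to 43 minutes: 43 + 1 = 44 minutes
Adding 9 hours: 7 + 9 = 16 - 12 = 4
Final time: 4:44

Final answer: 4:44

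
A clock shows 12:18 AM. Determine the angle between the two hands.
Hour hand position: 0 x 30 + 18 x 0.5 = 9 degrees
Minute hand position: 18 x 6 = 108 degrees
Difference: |9 - 108| = 99 degrees
The angle between the hands is 99 degrees

Final answer: 99 degrees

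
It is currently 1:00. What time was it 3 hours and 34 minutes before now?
Starting time: 1:00 = 60 total minutes past 12:00
Subtracting: 3 hours and 34 minutes = 214 minutes
60 - 214 = -154 (negative, add 12 hours = 720) = 566 minutes
= 9 hours and 26 minutes past 12:00 = 9:26

Final answer: 9:26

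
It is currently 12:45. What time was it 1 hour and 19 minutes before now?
Starting time: 12:45 = 45 total minutes past 12:00
Subtracting: 1 hour and 19 minutes = 79 minutes
45 - 79 = -34 (negative, add 12 hours = 720) = 686 minutes
= 11 hours and 26 minutes past 12:00 = 11:26

Final answer: 11:26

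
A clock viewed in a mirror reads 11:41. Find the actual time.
Reflection across the vertical (12-6) axis maps a hand at angle A degrees to (360 - A) degrees, which sends a reading of T minutes past 12:00 to (720 - T) minutes past 12:00.
Mirror reads 11:41 = 701 minutes past 12:00.
Actual time: (720 - 701) mod 720 = 19 minutes = 12:19.

Final answer: 12:19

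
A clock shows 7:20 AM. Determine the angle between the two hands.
Hour hand position: 7 x 30 + 20 x 0.5 = 220 degrees
Minute hand position: 20 x 6 = 120 degrees
Difference: |220 - 120| = 100 degrees
The angle between the hands is 100 degrees

Final answer: 100 degrees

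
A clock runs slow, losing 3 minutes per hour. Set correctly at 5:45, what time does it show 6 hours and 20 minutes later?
For every 60 true minutes, the faulty clock advances 60 - 3 = 57 minutes.
True elapsed: 6 hours and 20 minutes = 380 minutes.
Faulty clock advances: 380 x 57/60 = 361 minutes (drift: 19 minutes behind).
Shown time: 5:45 + 361 minutes = 11:46.

Final answer: 11:46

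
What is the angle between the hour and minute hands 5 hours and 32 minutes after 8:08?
First find the time 5 hours and 32 minutes after 8:08.
Total minutes: 8 x 60 + 8 + 5 x 60 + 32 = 820.
820 mod 720 = 100 minutes = 1:40.
Now compute the angle at 1:40:
Hour hand: 1 x 30 + 40 x 0.5 = 50 degrees
Minute hand: 40 x 6 = 240 degrees
Difference: |50 - 240| = 190 degrees
Smaller angle: 360 - 190 = 170 degrees

Final answer: 170 degrees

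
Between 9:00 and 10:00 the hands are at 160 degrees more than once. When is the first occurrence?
At t minutes past 9:00, the hour hand is at 30 x 9 + 0.5t degrees and the minute hand is at 6t degrees.
The smaller angle between them is 160 degrees when |30H - 5.5t| = 160 or |30H - 5.5t| = 200.
With H = 9, solve 30 x 9 - 5.5t = +/- target for each target:
  t = (30 x 9 - 160) / 5.5 = 20
  t = (30 x 9 + 160) / 5.5 = 78.18 (outside (0, 60))
  t = (30 x 9 - 200) / 5.5 = 12.73
  t = (30 x 9 + 200) / 5.5 = 85.45 (outside (0, 60))
Valid solutions in (0, 60): {12.73, 20} minutes.
The first occurrence is t = 12.73 minutes.
The hands form a 160-degree angle at 12.73 minutes past 9:00.

Final answer: 12.73 minutes past 9:00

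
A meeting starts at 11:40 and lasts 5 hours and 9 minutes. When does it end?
Starting time: 11:40
Adding 9 minutes to 40 minutes: 40 + 9 = 49 minutes
Adding 5 hours: 11 + 5 = 16 - 12 = 4
Final time: 4:49

Final answer: 4:49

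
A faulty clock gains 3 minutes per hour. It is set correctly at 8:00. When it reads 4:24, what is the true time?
For every 60 true minutes, the faulty clock advances 63 minutes, so 1 faulty-clock minute corresponds to 60/63 true minutes.
From 8:00 to 4:24 on the faulty dial is 504 minutes.
True elapsed: 504 x 60/63 = 480 minutes = 8 hours.
True time: 8:00 + 8 hours = 4:00.

Final answer: 4:00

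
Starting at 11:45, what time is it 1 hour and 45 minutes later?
Starting time: 11:45
Adding 45 minutes to 45 minutes: 45 + 45 = 90 minutes = 1 hour and 30 minutes
Adding 1 hour: 11 + 1 + 1 (carry) = 13 - 12 = 1
Final time: 1:30

Final answer: 1:30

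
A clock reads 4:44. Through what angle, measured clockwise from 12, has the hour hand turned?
The hour hand moves 30 degrees per hour and 0.5 degrees per minute.
At 4:44: (4) x 30 + 44 x 0.5 = 120 + 22 = 142 degrees

Final answer: 142 degrees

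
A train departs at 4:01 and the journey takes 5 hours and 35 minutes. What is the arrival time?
Starting time: 4:01
Adding 35 minutes to 1 minute: 1 + 35 = 36 minutes
Adding 5 hours: 4 + 5 = 9
Final time: 9:36

Final answer: 9:36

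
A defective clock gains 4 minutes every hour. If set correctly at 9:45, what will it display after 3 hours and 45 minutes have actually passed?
For every 60 true minutes, the faulty clock advances 60 + 4 = 64 minutes.
True elapsed: 3 hours and 45 minutes = 225 minutes.
Faulty clock advances: 225 x 64/60 = 240 minutes (drift: 15 minutes ahead).
Shown time: 9:45 + 240 minutes = 1:45.

Final answer: 1:45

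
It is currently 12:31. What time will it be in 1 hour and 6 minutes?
Starting time: 12:31
Adding 6 minutes to 31 minutes: 31 + 6 = 37 minutes
Adding 1 hour: 12 + 1 = 13 - 12 = 1
Final time: 1:37

Final answer: 1:37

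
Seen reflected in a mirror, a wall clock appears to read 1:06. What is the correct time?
Reflection across the vertical (12-6) axis maps a hand at angle A degrees to (360 - A) degrees, which sends a reading of T minutes past 12:00 to (720 - T) minutes past 12:00.
Mirror reads 1:06 = 66 minutes past 12:00.
Actual time: (720 - 66) mod 720 = 654 minutes = 10:54.

Final answer: 10:54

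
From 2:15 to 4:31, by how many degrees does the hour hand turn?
The hour hand moves 0.5 degrees per minute.
Time elapsed: 4:31 - 2:15 = 136 minutes
Angular displacement: 136 x 0.5 = 68 degrees

Final answer: 68 degrees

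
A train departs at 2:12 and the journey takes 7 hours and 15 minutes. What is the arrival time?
Starting time: 2:12
Adding 15 minutes to 12 minutes: 12 + 15 = 27 minutes
Adding 7 hours: 2 + 7 = 9
Final time: 9:27

Final answer: 9:27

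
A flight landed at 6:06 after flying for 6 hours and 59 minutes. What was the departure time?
Starting time: 6:06 = 366 total minutes past 12:00
Subtracting: 6 hours and 59 minutes = 419 minutes
366 - 419 = -53 (negative, add 12 hours = 720) = 667 minutes
= 11 hours and 7 minutes past 12:00 = 11:07

Final answer: 11:07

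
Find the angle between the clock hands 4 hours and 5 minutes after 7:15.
First find the time 4 hours and 5 minutes after 7:15.
Total minutes: 7 x 60 + 15 + 4 x 60 + 5 = 680.
680 mod 720 = 680 minutes = 11:20.
Now compute the angle at 11:20:
Hour hand: 11 x 30 + 20 x 0.5 = 340 degrees
Minute hand: 20 x 6 = 120 degrees
Difference: |340 - 120| = 220 degrees
Smaller angle: 360 - 220 = 140 degrees

Final answer: 140 degrees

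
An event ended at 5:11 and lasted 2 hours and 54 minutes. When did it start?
Starting time: 5:11 = 311 total minutes past 12:00
Subtracting: 2 hours and 54 minutes = 174 minutes
311 - 174 = 137 minutes
= 2 hours and 17 minutes past 12:00 = 2:17

Final answer: 2:17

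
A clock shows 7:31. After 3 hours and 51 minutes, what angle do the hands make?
First find the time 3 hours and 51 minutes after 7:31.
Total minutes: 7 x 60 + 31 + 3 x 60 + 51 = 682.
682 mod 720 = 682 minutes = 11:22.
Now compute the angle at 11:22:
Hour hand: 11 x 30 + 22 x 0.5 = 341 degrees
Minute hand: 22 x 6 = 132 degrees
Difference: |341 - 132| = 209 degrees
Smaller angle: 360 - 209 = 151 degrees

Final answer: 151 degrees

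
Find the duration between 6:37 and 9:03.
From 6:37 to 9:03:
(9 x 60 + 3) - (6 x 60 + 37) = 543 - 397 = 146 minutes
= 2 hours and 26 minutes

Final answer: 2 hours and 26 minutes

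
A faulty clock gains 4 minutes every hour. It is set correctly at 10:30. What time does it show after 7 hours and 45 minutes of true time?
For every 60 true minutes, the faulty clock advances 60 + 4 = 64 minutes.
True elapsed: 7 hours and 45 minutes = 465 minutes.
Faulty clock advances: 465 x 64/60 = 496 minutes (drift: 31 minutes ahead).
Shown time: 10:30 + 496 minutes = 6:46.

Final answer: 6:46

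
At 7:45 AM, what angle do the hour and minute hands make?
Hour hand position: 7 x 30 + 45 x 0.5 = 232.5 degrees
Minute hand position: 45 x 6 = 270 degrees
Difference: |232.5 - 270| = 37.5 degrees
The angle between the hands is 37.5 degrees

Final answer: 37.5 degrees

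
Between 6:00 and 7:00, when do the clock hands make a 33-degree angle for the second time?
At t minutes past 6:00, the hour hand is at 30 x 6 + 0.5t degrees and the minute hand is at 6t degrees.
The smaller angle between them is 33 degrees when |30H - 5.5t| = 33 or |30H - 5.5t| = 327.
With H = 6, solve 30 x 6 - 5.5t = +/- target for each target:
  t = (30 x 6 - 33) / 5.5 = 26.73
  t = (30 x 6 + 33) / 5.5 = 38.73
  t = (30 x 6 - 327) / 5.5 = -26.73 (outside (0, 60))
  t = (30 x 6 + 327) / 5.5 = 92.18 (outside (0, 60))
Valid solutions in (0, 60): {26.73, 38.73} minutes.
The second occurrence is t = 38.73 minutes.
The hands form a 33-degree angle at 38.73 minutes past 6:00.

Final answer: 38.73 minutes past 6:00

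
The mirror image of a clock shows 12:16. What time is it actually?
Reflection across the vertical (12-6) axis maps a hand at angle A degrees to (360 - A) degrees, which sends a reading of T minutes past 12:00 to (720 - T) minutes past 12:00.
Mirror reads 12:16 = 16 minutes past 12:00.
Actual time: (720 - 16) mod 720 = 704 minutes = 11:44.

Final answer: 11:44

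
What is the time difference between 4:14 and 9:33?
From 4:14 to 9:33:
(9 x 60 + 33) - (4 x 60 + 14) = 573 - 254 = 319 minutes
= 5 hours and 19 minutes

Final answer: 5 hours and 19 minutes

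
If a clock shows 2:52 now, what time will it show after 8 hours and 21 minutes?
Starting time: 2:52
Adding 21 minutes to 52 minutes: 52 + 21 = 73 minutes = 1 hour and 13 minutes
Adding 8 hours: 2 + 8 + 1 (carry) = 11
Final time: 11:13

Final answer: 11:13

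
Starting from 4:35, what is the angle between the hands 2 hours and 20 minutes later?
First find the time 2 hours and 20 minutes after 4:35.
Total minutes: 4 x 60 + 35 + 2 x 60 + 20 = 415.
415 mod 720 = 415 minutes = 6:55.
Now compute the angle at 6:55:
Hour hand: 6 x 30 + 55 x 0.5 = 207.5 degrees
Minute hand: 55 x 6 = 330 degrees
Difference: |207.5 - 330| = 122.5 degrees
The angle is 122.5 degrees

Final answer: 122.5 degrees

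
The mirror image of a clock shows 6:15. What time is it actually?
Reflection across the vertical (12-6) axis maps a hand at angle A degrees to (360 - A) degrees, which sends a reading of T minutes past 12:00 to (720 - T) minutes past 12:00.
Mirror reads 6:15 = 375 minutes past 12:00.
Actual time: (720 - 375) mod 720 = 345 minutes = 5:45.

Final answer: 5:45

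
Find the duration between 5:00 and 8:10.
From 5:00 to 8:10:
(8 x 60 + 10) - (5 x 60 + 0) = 490 - 300 = 190 minutes
= 3 hours and 10 minutes

Final answer: 3 hours and 10 minutes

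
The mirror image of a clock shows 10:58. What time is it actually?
Reflection across the vertical (12-6) axis maps a hand at angle A degrees to (360 - A) degrees, which sends a reading of T minutes past 12:00 to (720 - T) minutes past 12:00.
Mirror reads 10:58 = 658 minutes past 12:00.
Actual time: (720 - 658) mod 720 = 62 minutes = 1:02.

Final answer: 1:02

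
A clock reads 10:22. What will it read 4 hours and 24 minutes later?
Starting time: 10:22
Adding 24 minutes to 22 minutes: 22 + 24 = 46 minutes
Adding 4 hours: 10 + 4 = 14 - 12 = 2
Final time: 2:46

Final answer: 2:46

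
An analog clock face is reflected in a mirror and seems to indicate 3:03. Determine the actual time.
Reflection across the vertical (12-6) axis maps a hand at angle A degrees to (360 - A) degrees, which sends a reading of T minutes past 12:00 to (720 - T) minutes past 12:00.
Mirror reads 3:03 = 183 minutes past 12:00.
Actual time: (720 - 183) mod 720 = 537 minutes = 8:57.

Final answer: 8:57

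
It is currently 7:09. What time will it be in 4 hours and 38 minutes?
Starting time: 7:09
Adding 38 minutes to 9 minutes: 9 + 38 = 47 minutes
Adding 4 hours: 7 + 4 = 11
Final time: 11:47

Final answer: 11:47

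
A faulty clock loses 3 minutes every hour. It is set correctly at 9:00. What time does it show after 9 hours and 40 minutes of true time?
For every 60 true minutes, the faulty clock advances 60 - 3 = 57 minutes.
True elapsed: 9 hours and 40 minutes = 580 minutes.
Faulty clock advances: 580 x 57/60 = 551 minutes (drift: 29 minutes behind).
Shown time: 9:00 + 551 minutes = 6:11.

Final answer: 6:11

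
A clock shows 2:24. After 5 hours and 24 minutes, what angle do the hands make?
First find the time 5 hours and 24 minutes after 2:24.
Total minutes: 2 x 60 + 24 + 5 x 60 + 24 = 468.
468 mod 720 = 468 minutes = 7:48.
Now compute the angle at 7:48:
Hour hand: 7 x 30 + 48 x 0.5 = 234 degrees
Minute hand: 48 x 6 = 288 degrees
Difference: |234 - 288| = 54 degrees
The angle is 54 degrees

Final answer: 54 degrees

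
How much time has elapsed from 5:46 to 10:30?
From 5:46 to 10:30:
(10 x 60 + 30) - (5 x 60 + 46) = 630 - 346 = 284 minutes
= 4 hours and 44 minutes

Final answer: 4 hours and 44 minutes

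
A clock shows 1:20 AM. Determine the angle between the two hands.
Hour hand position: 1 x 30 + 20 x 0.5 = 40 degrees
Minute hand position: 20 x 6 = 120 degrees
Difference: |40 - 120| = 80 degrees
The angle between the hands is 80 degrees

Final answer: 80 degrees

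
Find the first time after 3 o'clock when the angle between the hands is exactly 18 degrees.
At t minutes past 3:00, the hour hand is at 30 x 3 + 0.5t degrees and the minute hand is at 6t degrees.
The smaller angle between them is 18 degrees when |30H - 5.5t| = 18 or |30H - 5.5t| = 342.
With H = 3, solve 30 x 3 - 5.5t = +/- target for each target:
  t = (30 x 3 - 18) / 5.5 = 13.09
  t = (30 x 3 + 18) / 5.5 = 19.64
  t = (30 x 3 - 342) / 5.5 = -45.82 (outside (0, 60))
  t = (30 x 3 + 342) / 5.5 = 78.55 (outside (0, 60))
Valid solutions in (0, 60): {13.09, 19.64} minutes.
The first occurrence is t = 13.09 minutes.
The hands form a 18-degree angle at 13.09 minutes past 3:00.

Final answer: 13.09 minutes past 3:00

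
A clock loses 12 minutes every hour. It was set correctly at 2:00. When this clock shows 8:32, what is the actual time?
For every 60 true minutes, the faulty clock advances 48 minutes, so 1 faulty-clock minute corresponds to 60/48 true minutes.
From 2:00 to 8:32 on the faulty dial is 392 minutes.
True elapsed: 392 x 60/48 = 490 minutes = 8 hours and 10 minutes.
True time: 2:00 + 8 hours and 10 minutes = 10:10.

Final answer: 10:10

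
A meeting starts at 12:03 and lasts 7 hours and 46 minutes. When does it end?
Starting time: 12:03
Adding 46 minutes to 3 minutes: 3 + 46 = 49 minutes
Adding 7 hours: 12 + 7 = 19 - 12 = 7
Final time: 7:49

Final answer: 7:49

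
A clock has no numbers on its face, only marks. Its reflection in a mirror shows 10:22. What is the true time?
Reflection across the vertical (12-6) axis maps a hand at angle A degrees to (360 - A) degrees, which sends a reading of T minutes past 12:00 to (720 - T) minutes past 12:00.
Mirror reads 10:22 = 622 minutes past 12:00.
Actual time: (720 - 622) mod 720 = 98 minutes = 1:38.

Final answer: 1:38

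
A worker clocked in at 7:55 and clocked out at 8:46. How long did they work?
From 7:55 to 8:46:
(8 x 60 + 46) - (7 x 60 + 55) = 526 - 475 = 51 minutes
= 51 minutes

Final answer: 51 minutes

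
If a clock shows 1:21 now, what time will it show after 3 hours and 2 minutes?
Starting time: 1:21
Adding 2 minutes to 21 minutes: 21 + 2 = 23 minutes
Adding 3 hours: 1 + 3 = 4
Final time: 4:23

Final answer: 4:23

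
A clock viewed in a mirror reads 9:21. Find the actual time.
Reflection across the vertical (12-6) axis maps a hand at angle A degrees to (360 - A) degrees, which sends a reading of T minutes past 12:00 to (720 - T) minutes past 12:00.
Mirror reads 9:21 = 561 minutes past 12:00.
Actual time: (720 - 561) mod 720 = 159 minutes = 2:39.

Final answer: 2:39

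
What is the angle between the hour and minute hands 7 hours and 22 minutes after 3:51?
First find the time 7 hours and 22 minutes after 3:51.
Total minutes: 3 x 60 + 51 + 7 x 60 + 22 = 673.
673 mod 720 = 673 minutes = 11:13.
Now compute the angle at 11:13:
Hour hand: 11 x 30 + 13 x 0.5 = 336.5 degrees
Minute hand: 13 x 6 = 78 degrees
Difference: |336.5 - 78| = 258.5 degrees
Smaller angle: 360 - 258.5 = 101.5 degrees

Final answer: 101.5 degrees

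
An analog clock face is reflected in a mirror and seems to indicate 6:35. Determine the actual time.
Reflection across the vertical (12-6) axis maps a hand at angle A degrees to (360 - A) degrees, which sends a reading of T minutes past 12:00 to (720 - T) minutes past 12:00.
Mirror reads 6:35 = 395 minutes past 12:00.
Actual time: (720 - 395) mod 720 = 325 minutes = 5:25.

Final answer: 5:25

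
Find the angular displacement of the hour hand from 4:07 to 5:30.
The hour hand moves 0.5 degrees per minute.
Time elapsed: 5:30 - 4:07 = 83 minutes
Angular displacement: 83 x 0.5 = 41.5 degrees

Final answer: 41.5 degrees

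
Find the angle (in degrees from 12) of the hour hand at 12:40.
The hour hand moves 30 degrees per hour and 0.5 degrees per minute.
At 12:40: (0) x 30 + 40 x 0.5 = 0 + 20 = 20 degrees

Final answer: 20 degrees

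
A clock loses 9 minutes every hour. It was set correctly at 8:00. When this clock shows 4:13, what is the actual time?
For every 60 true minutes, the faulty clock advances 51 minutes, so 1 faulty-clock minute corresponds to 60/51 true minutes.
From 8:00 to 4:13 on the faulty dial is 493 minutes.
True elapsed: 493 x 60/51 = 580 minutes = 9 hours and 40 minutes.
True time: 8:00 + 9 hours and 40 minutes = 5:40.

Final answer: 5:40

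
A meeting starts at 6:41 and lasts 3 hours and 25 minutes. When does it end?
Starting time: 6:41
Adding 25 minutes to 41 minutes: 41 + 25 = 66 minutes = 1 hour and 6 minutes
Adding 3 hours: 6 + 3 + 1 (carry) = 10
Final time: 10:06

Final answer: 10:06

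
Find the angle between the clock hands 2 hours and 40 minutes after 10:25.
First find the time 2 hours and 40 minutes after 10:25.
Total minutes: 10 x 60 + 25 + 2 x 60 + 40 = 785.
785 mod 720 = 65 minutes = 1:05.
Now compute the angle at 1:05:
Hour hand: 1 x 30 + 5 x 0.5 = 32.5 degrees
Minute hand: 5 x 6 = 30 degrees
Difference: |32.5 - 30| = 2.5 degrees
The angle is 2.5 degrees

Final answer: 2.5 degrees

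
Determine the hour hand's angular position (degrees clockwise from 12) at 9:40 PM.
The hour hand moves 30 degrees per hour and 0.5 degrees per minute.
At 9:40: (9) x 30 + 40 x 0.5 = 270 + 20 = 290 degrees

Final answer: 290 degrees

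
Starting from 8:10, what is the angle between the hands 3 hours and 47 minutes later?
First find the time 3 hours and 47 minutes after 8:10.
Total minutes: 8 x 60 + 10 + 3 x 60 + 47 = 717.
717 mod 720 = 717 minutes = 11:57.
Now compute the angle at 11:57:
Hour hand: 11 x 30 + 57 x 0.5 = 358.5 degrees
Minute hand: 57 x 6 = 342 degrees
Difference: |358.5 - 342| = 16.5 degrees
The angle is 16.5 degrees

Final answer: 16.5 degrees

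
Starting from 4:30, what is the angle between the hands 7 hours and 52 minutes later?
First find the time 7 hours and 52 minutes after 4:30.
Total minutes: 4 x 60 + 30 + 7 x 60 + 52 = 742.
742 mod 720 = 22 minutes = 12:22.
Now compute the angle at 12:22:
Hour hand: 0 x 30 + 22 x 0.5 = 11 degrees
Minute hand: 22 x 6 = 132 degrees
Difference: |11 - 132| = 121 degrees
The angle is 121 degrees

Final answer: 121 degrees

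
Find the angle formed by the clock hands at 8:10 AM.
Hour hand position: 8 x 30 + 10 x 0.5 = 245 degrees
Minute hand position: 10 x 6 = 60 degrees
Difference: |245 - 60| = 185 degrees
Since 185 > 180, the smaller angle is 360 - 185 = 175 degrees

Final answer: 175 degrees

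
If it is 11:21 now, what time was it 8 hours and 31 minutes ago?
Starting time: 11:21 = 681 total minutes past 12:00
Subtracting: 8 hours and 31 minutes = 511 minutes
681 - 511 = 170 minutes
= 2 hours and 50 minutes past 12:00 = 2:50

Final answer: 2:50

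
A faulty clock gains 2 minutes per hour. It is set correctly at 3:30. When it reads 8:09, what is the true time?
For every 60 true minutes, the faulty clock advances 62 minutes, so 1 faulty-clock minute corresponds to 60/62 true minutes.
From 3:30 to 8:09 on the faulty dial is 279 minutes.
True elapsed: 279 x 60/62 = 270 minutes = 4 hours and 30 minutes.
True time: 3:30 + 4 hours and 30 minutes = 8:00.

Final answer: 8:00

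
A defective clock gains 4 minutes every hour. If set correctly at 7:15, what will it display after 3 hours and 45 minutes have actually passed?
For every 60 true minutes, the faulty clock advances 60 + 4 = 64 minutes.
True elapsed: 3 hours and 45 minutes = 225 minutes.
Faulty clock advances: 225 x 64/60 = 240 minutes (drift: 15 minutes ahead).
Shown time: 7:15 + 240 minutes = 11:15.

Final answer: 11:15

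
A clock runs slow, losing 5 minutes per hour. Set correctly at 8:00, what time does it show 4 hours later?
For every 60 true minutes, the faulty clock advances 60 - 5 = 55 minutes.
True elapsed: 4 hours = 240 minutes.
Faulty clock advances: 240 x 55/60 = 220 minutes (drift: 20 minutes behind).
Shown time: 8:00 + 220 minutes = 11:40.

Final answer: 11:40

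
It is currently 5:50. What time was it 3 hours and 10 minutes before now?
Starting time: 5:50 = 350 total minutes past 12:00
Subtracting: 3 hours and 10 minutes = 190 minutes
350 - 190 = 160 minutes
= 2 hours and 40 minutes past 12:00 = 2:40

Final answer: 2:40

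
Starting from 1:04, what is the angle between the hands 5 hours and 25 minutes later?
First find the time 5 hours and 25 minutes after 1:04.
Total minutes: 1 x 60 + 4 + 5 x 60 + 25 = 389.
389 mod 720 = 389 minutes = 6:29.
Now compute the angle at 6:29:
Hour hand: 6 x 30 + 29 x 0.5 = 194.5 degrees
Minute hand: 29 x 6 = 174 degrees
Difference: |194.5 - 174| = 20.5 degrees
The angle is 20.5 degrees

Final answer: 20.5 degrees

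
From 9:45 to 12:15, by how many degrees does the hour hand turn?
The hour hand moves 0.5 degrees per minute.
Time elapsed: 12:15 - 9:45 = 150 minutes
Angular displacement: 150 x 0.5 = 75 degrees

Final answer: 75 degrees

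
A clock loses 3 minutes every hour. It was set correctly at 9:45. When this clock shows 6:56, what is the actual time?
For every 60 true minutes, the faulty clock advances 57 minutes, so 1 faulty-clock minute corresponds to 60/57 true minutes.
From 9:45 to 6:56 on the faulty dial is 551 minutes.
True elapsed: 551 x 60/57 = 580 minutes = 9 hours and 40 minutes.
True time: 9:45 + 9 hours and 40 minutes = 7:25.

Final answer: 7:25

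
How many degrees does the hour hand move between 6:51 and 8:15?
The hour hand moves 0.5 degrees per minute.
Time elapsed: 8:15 - 6:51 = 84 minutes
Angular displacement: 84 x 0.5 = 42 degrees

Final answer: 42 degrees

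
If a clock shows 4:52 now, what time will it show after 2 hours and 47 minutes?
Starting time: 4:52
Adding 47 minutes to 52 minutes: 52 + 47 = 99 minutes = 1 hour and 39 minutes
Adding 2 hours: 4 + 2 + 1 (carry) = 7
Final time: 7:39

Final answer: 7:39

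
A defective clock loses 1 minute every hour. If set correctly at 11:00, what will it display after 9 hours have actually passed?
For every 60 true minutes, the faulty clock advances 60 - 1 = 59 minutes.
True elapsed: 9 hours = 540 minutes.
Faulty clock advances: 540 x 59/60 = 531 minutes (drift: 9 minutes behind).
Shown time: 11:00 + 531 minutes = 7:51.

Final answer: 7:51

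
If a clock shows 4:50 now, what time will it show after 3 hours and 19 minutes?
Starting time: 4:50
Adding 19 minutes to 50 minutes: 50 + 19 = 69 minutes = 1 hour and 9 minutes
Adding 3 hours: 4 + 3 + 1 (carry) = 8
Final time: 8:09

Final answer: 8:09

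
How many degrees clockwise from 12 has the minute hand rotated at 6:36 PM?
The minute hand moves 6 degrees per minute.
At 6:36: 36 x 6 = 216 degrees

Final answer: 216 degrees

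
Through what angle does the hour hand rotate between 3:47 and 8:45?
The hour hand moves 0.5 degrees per minute.
Time elapsed: 8:45 - 3:47 = 298 minutes
Angular displacement: 298 x 0.5 = 149 degrees

Final answer: 149 degrees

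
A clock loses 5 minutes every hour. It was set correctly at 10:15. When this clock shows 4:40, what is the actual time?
For every 60 true minutes, the faulty clock advances 55 minutes, so 1 faulty-clock minute corresponds to 60/55 true minutes.
From 10:15 to 4:40 on the faulty dial is 385 minutes.
True elapsed: 385 x 60/55 = 420 minutes = 7 hours.
True time: 10:15 + 7 hours = 5:15.

Final answer: 5:15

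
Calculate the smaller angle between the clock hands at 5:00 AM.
Hour hand position: 5 x 30 + 0 x 0.5 = 150 degrees
Minute hand position: 0 x 6 = 0 degrees
Difference: |150 - 0| = 150 degrees
The angle between the hands is 150 degrees

Final answer: 150 degrees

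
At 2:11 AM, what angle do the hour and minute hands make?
Hour hand position: 2 x 30 + 11 x 0.5 = 65.5 degrees
Minute hand position: 11 x 6 = 66 degrees
Difference: |65.5 - 66| = 0.5 degrees
The angle between the hands is 0.5 degrees

Final answer: 0.5 degrees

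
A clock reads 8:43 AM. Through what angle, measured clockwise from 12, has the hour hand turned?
The hour hand moves 30 degrees per hour and 0.5 degrees per minute.
At 8:43: (8) x 30 + 43 x 0.5 = 240 + 21.5 = 261.5 degrees

Final answer: 261.5 degrees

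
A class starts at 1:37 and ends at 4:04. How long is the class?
From 1:37 to 4:04:
(4 x 60 + 4) - (1 x 60 + 37) = 244 - 97 = 147 minutes
= 2 hours and 27 minutes

Final answer: 2 hours and 27 minutes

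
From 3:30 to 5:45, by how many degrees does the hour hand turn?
The hour hand moves 0.5 degrees per minute.
Time elapsed: 5:45 - 3:30 = 135 minutes
Angular displacement: 135 x 0.5 = 67.5 degrees

Final answer: 67.5 degrees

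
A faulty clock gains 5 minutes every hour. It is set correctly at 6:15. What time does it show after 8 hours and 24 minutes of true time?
For every 60 true minutes, the faulty clock advances 60 + 5 = 65 minutes.
True elapsed: 8 hours and 24 minutes = 504 minutes.
Faulty clock advances: 504 x 65/60 = 546 minutes (drift: 42 minutes ahead).
Shown time: 6:15 + 546 minutes = 3:21.

Final answer: 3:21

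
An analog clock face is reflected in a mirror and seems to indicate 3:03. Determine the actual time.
Reflection across the vertical (12-6) axis maps a hand at angle A degrees to (360 - A) degrees, which sends a reading of T minutes past 12:00 to (720 - T) minutes past 12:00.
Mirror reads 3:03 = 183 minutes past 12:00.
Actual time: (720 - 183) mod 720 = 537 minutes = 8:57.

Final answer: 8:57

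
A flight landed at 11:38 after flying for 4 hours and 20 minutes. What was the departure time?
Starting time: 11:38 = 698 total minutes past 12:00
Subtracting: 4 hours and 20 minutes = 260 minutes
698 - 260 = 438 minutes
= 7 hours and 18 minutes past 12:00 = 7:18

Final answer: 7:18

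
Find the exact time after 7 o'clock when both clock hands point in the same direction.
The minute hand gains 5.5 degrees per minute on the hour hand.
At 7:00, the hour hand is at 210 degrees and the minute hand is at 0 degrees.
The gap is 210 degrees. Time to close: 210/5.5 = 60 x 7/11 = 38.18 minutes.
The hands overlap at 38.18 minutes past 7:00.

Final answer: 38.18 minutes past 7:00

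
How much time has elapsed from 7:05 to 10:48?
From 7:05 to 10:48:
(10 x 60 + 48) - (7 x 60 + 5) = 648 - 425 = 223 minutes
= 3 hours and 43 minutes

Final answer: 3 hours and 43 minutes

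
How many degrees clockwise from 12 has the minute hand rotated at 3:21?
The minute hand moves 6 degrees per minute.
At 3:21: 21 x 6 = 126 degrees

Final answer: 126 degrees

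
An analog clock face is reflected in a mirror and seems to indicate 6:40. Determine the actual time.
Reflection across the vertical (12-6) axis maps a hand at angle A degrees to (360 - A) degrees, which sends a reading of T minutes past 12:00 to (720 - T) minutes past 12:00.
Mirror reads 6:40 = 400 minutes past 12:00.
Actual time: (720 - 400) mod 720 = 320 minutes = 5:20.

Final answer: 5:20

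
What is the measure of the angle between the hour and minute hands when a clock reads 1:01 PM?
Hour hand position: 1 x 30 + 1 x 0.5 = 30.5 degrees
Minute hand position: 1 x 6 = 6 degrees
Difference: |30.5 - 6| = 24.5 degrees
The angle between the hands is 24.5 degrees

Final answer: 24.5 degrees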